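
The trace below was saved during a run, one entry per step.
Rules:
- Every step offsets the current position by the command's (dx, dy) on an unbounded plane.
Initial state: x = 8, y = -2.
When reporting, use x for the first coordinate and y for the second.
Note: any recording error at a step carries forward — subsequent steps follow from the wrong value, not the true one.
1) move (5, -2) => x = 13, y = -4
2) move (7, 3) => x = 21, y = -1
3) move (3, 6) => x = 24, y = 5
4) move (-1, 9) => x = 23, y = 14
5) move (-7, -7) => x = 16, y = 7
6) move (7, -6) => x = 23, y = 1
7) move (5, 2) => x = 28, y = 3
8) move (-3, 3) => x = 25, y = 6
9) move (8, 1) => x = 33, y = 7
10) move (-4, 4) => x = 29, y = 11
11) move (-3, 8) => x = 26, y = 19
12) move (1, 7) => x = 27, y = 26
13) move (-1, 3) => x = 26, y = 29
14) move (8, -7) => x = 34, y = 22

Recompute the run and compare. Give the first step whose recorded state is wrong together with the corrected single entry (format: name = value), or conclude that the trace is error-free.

step 2, x = 20

Recomputing the run from the initial state:
step 1: x = 13, y = -4
step 2: x = 20, y = -1
step 3: x = 23, y = 5
step 4: x = 22, y = 14
step 5: x = 15, y = 7
step 6: x = 22, y = 1
step 7: x = 27, y = 3
step 8: x = 24, y = 6
step 9: x = 32, y = 7
step 10: x = 28, y = 11
step 11: x = 25, y = 19
step 12: x = 26, y = 26
step 13: x = 25, y = 29
step 14: x = 33, y = 22
The first disagreement with the trace is at step 2, where the value should be x = 20.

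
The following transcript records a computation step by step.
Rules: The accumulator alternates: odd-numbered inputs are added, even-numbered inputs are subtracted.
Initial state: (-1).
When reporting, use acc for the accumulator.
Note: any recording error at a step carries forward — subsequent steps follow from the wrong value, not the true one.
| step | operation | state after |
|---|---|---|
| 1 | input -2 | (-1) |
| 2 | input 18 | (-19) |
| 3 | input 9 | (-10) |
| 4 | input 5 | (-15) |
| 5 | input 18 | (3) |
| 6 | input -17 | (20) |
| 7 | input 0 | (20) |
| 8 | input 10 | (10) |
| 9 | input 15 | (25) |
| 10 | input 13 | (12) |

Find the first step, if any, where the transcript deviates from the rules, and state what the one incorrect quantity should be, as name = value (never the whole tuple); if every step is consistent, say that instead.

step 1, acc = -3

Recomputing the run from the initial state:
step 1: acc = -3
step 2: acc = -21
step 3: acc = -12
step 4: acc = -17
step 5: acc = 1
step 6: acc = 18
step 7: acc = 18
step 8: acc = 8
step 9: acc = 23
step 10: acc = 10
The first disagreement with the transcript is at step 1, where the value should be acc = -3.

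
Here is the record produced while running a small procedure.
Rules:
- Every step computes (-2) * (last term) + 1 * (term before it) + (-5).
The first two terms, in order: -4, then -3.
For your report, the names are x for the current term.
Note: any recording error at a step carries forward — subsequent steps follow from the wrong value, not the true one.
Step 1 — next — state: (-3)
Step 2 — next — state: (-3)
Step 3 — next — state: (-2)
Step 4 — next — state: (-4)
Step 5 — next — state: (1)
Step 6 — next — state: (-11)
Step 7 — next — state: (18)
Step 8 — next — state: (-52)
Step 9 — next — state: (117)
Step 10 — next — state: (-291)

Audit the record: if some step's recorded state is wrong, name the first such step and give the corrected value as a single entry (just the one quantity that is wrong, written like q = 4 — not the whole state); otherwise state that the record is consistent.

step 2, x = -2

step 1: x = -2*(-3) + (1)*(-4) + (-5) = -3 -> checks out
step 2: x = -2*(-3) + (1)*(-3) + (-5) = -2 -> first mismatch against the record
First deviation found at step 2; the corrected entry is x = -2.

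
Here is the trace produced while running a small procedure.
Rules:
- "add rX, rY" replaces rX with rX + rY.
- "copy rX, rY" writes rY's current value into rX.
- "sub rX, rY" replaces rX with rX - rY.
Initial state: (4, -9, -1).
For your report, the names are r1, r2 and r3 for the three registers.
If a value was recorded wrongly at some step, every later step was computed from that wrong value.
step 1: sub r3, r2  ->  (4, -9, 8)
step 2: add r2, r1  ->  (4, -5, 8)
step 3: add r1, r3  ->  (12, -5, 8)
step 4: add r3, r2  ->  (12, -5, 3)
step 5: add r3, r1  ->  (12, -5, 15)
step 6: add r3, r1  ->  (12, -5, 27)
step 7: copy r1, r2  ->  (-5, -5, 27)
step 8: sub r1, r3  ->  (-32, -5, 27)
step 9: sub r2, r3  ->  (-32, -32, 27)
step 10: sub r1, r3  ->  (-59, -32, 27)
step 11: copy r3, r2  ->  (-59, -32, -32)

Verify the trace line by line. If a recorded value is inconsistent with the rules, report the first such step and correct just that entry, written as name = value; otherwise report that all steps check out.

Step 1: r3 = -1 - -9 = 8 — consistent with the trace.
Step 2: r2 = -9 + 4 = -5 — checks out.
Step 3: r1 = 4 + 8 = 12 — matches.
Step 4: r3 = 8 + -5 = 3 — consistent with the trace.
Step 5: r3 = 3 + 12 = 15 — same as recorded.
Step 6: r3 = 15 + 12 = 27 — matches.
Step 7: r1 = -5 — no discrepancy.
Step 8: r1 = -5 - 27 = -32 — same as recorded.
Step 9: r2 = -5 - 27 = -32 — consistent with the trace.
Step 10: r1 = -32 - 27 = -59 — agrees with the trace.
Step 11: r3 = -32 — matches.
Nothing is out of place; the run is error-free.

no error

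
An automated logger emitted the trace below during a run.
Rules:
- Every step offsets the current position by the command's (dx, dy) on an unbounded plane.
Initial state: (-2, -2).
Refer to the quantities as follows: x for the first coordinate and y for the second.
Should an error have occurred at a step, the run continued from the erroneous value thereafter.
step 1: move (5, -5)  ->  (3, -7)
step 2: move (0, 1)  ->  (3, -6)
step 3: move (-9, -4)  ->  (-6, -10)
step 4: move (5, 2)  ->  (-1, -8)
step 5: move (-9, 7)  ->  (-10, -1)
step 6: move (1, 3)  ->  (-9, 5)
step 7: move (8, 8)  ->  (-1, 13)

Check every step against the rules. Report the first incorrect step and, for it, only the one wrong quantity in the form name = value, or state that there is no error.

step 6, y = 2

Recomputing the run from the initial state:
step 1: x = 3, y = -7
step 2: x = 3, y = -6
step 3: x = -6, y = -10
step 4: x = -1, y = -8
step 5: x = -10, y = -1
step 6: x = -9, y = 2
step 7: x = -1, y = 10
The first disagreement with the trace is at step 6, where the value should be y = 2.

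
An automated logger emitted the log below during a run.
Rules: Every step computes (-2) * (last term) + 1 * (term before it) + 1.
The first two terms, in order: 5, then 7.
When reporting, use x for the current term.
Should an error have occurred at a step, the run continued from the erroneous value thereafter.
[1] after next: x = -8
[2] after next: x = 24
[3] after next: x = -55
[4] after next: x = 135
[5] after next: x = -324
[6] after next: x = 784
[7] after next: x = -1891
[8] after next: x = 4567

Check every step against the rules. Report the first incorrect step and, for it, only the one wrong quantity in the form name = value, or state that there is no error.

no error

step 1: x = -2*(7) + (1)*(5) + (1) = -8 -> checks out
step 2: x = -2*(-8) + (1)*(7) + (1) = 24 -> confirmed correct
step 3: x = -2*(24) + (1)*(-8) + (1) = -55 -> checks out
step 4: x = -2*(-55) + (1)*(24) + (1) = 135 -> same as recorded
step 5: x = -2*(135) + (1)*(-55) + (1) = -324 -> no discrepancy
step 6: x = -2*(-324) + (1)*(135) + (1) = 784 -> consistent with the log
step 7: x = -2*(784) + (1)*(-324) + (1) = -1891 -> same as recorded
step 8: x = -2*(-1891) + (1)*(784) + (1) = 4567 -> agrees with the log
Every step is consistent.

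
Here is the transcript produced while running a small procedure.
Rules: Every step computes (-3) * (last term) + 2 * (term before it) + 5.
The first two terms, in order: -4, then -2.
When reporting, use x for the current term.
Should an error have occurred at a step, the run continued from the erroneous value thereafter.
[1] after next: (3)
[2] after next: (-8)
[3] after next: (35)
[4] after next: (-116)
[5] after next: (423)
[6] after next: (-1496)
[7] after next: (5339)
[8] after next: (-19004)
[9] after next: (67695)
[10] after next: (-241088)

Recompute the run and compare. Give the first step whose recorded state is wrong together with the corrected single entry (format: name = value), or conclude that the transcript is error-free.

Step 1: x = -3*(-2) + (2)*(-4) + (5) = 3 — no discrepancy.
Step 2: x = -3*(3) + (2)*(-2) + (5) = -8 — checks out.
Step 3: x = -3*(-8) + (2)*(3) + (5) = 35 — agrees with the transcript.
Step 4: x = -3*(35) + (2)*(-8) + (5) = -116 — in agreement.
Step 5: x = -3*(-116) + (2)*(35) + (5) = 423 — agrees with the transcript.
Step 6: x = -3*(423) + (2)*(-116) + (5) = -1496 — consistent with the transcript.
Step 7: x = -3*(-1496) + (2)*(423) + (5) = 5339 — same as recorded.
Step 8: x = -3*(5339) + (2)*(-1496) + (5) = -19004 — exactly as logged.
Step 9: x = -3*(-19004) + (2)*(5339) + (5) = 67695 — confirmed correct.
Step 10: x = -3*(67695) + (2)*(-19004) + (5) = -241088 — consistent with the transcript.
The recomputation confirms every line.

no error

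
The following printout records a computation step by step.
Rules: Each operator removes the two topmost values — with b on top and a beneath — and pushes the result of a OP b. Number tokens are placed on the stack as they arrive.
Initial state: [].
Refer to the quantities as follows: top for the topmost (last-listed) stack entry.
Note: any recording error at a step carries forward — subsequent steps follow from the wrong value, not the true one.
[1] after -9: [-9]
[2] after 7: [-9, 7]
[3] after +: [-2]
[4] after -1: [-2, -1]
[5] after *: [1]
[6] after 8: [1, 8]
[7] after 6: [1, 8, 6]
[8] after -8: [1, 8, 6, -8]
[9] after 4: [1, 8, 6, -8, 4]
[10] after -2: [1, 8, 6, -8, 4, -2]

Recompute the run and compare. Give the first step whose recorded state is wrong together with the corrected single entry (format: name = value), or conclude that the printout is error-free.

step 5, top = 2

Recomputing the run from the initial state:
step 1: [-9]
step 2: [-9, 7]
step 3: [-2]
step 4: [-2, -1]
step 5: [2]
step 6: [2, 8]
step 7: [2, 8, 6]
step 8: [2, 8, 6, -8]
step 9: [2, 8, 6, -8, 4]
step 10: [2, 8, 6, -8, 4, -2]
The first disagreement with the printout is at step 5, where the value should be top = 2.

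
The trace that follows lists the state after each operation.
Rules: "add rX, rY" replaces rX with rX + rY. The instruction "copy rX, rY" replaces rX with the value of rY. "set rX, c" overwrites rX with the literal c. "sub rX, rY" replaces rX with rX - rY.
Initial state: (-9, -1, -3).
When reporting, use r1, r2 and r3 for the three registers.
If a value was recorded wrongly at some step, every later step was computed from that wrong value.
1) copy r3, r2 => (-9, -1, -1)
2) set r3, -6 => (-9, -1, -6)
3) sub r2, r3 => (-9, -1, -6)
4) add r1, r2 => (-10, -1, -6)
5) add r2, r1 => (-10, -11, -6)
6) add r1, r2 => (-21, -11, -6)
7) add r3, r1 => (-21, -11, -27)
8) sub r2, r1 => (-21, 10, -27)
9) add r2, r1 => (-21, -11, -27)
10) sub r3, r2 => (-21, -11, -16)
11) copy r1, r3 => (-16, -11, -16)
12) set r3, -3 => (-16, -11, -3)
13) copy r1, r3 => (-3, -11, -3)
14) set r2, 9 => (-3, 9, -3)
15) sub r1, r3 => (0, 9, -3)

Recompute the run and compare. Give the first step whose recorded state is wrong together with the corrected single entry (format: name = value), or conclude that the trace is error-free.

Step 1: r3 = -1 — consistent with the trace.
Step 2: r3 = -6 — no discrepancy.
Step 3: r2 = -1 - -6 = 5 — the trace disagrees here.
Conclusion: step 3 carries the first error; the entry should be r2 = 5.

step 3, r2 = 5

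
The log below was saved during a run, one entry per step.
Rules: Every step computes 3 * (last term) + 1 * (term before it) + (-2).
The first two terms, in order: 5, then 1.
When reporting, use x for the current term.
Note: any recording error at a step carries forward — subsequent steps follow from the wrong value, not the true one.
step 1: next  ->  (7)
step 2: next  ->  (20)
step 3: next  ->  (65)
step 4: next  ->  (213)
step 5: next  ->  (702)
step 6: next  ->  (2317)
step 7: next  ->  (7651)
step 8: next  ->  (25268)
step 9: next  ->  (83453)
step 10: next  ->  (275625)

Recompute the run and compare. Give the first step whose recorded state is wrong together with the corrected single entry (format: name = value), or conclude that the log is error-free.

step 1, x = 6

1. x = 3*(1) + (1)*(5) + (-2) = 6 (the entry is off here)
That makes step 1 the first incorrect line — x = 6 is what it should show.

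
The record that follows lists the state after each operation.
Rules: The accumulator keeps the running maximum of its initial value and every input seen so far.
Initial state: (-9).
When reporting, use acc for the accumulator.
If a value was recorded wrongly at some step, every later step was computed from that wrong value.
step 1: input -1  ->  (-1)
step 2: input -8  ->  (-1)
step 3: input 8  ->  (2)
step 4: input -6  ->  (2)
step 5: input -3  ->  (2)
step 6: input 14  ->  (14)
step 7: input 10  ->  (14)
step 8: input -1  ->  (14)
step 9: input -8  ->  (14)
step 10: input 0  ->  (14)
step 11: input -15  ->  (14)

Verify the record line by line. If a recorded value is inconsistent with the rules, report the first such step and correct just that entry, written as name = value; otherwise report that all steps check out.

step 3, acc = 8

1. acc = max(-9, -1) = -1 (in agreement)
2. acc = max(-1, -8) = -1 (consistent with the record)
3. acc = max(-1, 8) = 8 (not what was recorded)
Conclusion: step 3 carries the first error; the entry should be acc = 8.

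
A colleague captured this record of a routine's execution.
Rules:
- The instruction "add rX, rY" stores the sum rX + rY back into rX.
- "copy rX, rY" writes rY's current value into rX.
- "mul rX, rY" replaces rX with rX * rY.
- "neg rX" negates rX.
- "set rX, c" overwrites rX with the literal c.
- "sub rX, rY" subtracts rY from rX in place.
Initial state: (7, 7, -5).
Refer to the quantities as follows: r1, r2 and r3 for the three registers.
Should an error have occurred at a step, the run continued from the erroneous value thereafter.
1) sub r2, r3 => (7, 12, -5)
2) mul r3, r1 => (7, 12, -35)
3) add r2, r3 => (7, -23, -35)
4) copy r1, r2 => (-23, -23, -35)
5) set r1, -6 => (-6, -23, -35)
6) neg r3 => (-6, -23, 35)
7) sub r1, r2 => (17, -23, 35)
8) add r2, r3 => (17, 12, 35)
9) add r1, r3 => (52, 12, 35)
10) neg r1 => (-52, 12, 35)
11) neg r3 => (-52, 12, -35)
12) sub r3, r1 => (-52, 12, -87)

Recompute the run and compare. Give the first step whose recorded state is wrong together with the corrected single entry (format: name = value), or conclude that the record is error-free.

Recomputing the run from the initial state:
step 1: r1 = 7, r2 = 12, r3 = -5
step 2: r1 = 7, r2 = 12, r3 = -35
step 3: r1 = 7, r2 = -23, r3 = -35
step 4: r1 = -23, r2 = -23, r3 = -35
step 5: r1 = -6, r2 = -23, r3 = -35
step 6: r1 = -6, r2 = -23, r3 = 35
step 7: r1 = 17, r2 = -23, r3 = 35
step 8: r1 = 17, r2 = 12, r3 = 35
step 9: r1 = 52, r2 = 12, r3 = 35
step 10: r1 = -52, r2 = 12, r3 = 35
step 11: r1 = -52, r2 = 12, r3 = -35
step 12: r1 = -52, r2 = 12, r3 = 17
The first disagreement with the record is at step 12, where the value should be r3 = 17.

step 12, r3 = 17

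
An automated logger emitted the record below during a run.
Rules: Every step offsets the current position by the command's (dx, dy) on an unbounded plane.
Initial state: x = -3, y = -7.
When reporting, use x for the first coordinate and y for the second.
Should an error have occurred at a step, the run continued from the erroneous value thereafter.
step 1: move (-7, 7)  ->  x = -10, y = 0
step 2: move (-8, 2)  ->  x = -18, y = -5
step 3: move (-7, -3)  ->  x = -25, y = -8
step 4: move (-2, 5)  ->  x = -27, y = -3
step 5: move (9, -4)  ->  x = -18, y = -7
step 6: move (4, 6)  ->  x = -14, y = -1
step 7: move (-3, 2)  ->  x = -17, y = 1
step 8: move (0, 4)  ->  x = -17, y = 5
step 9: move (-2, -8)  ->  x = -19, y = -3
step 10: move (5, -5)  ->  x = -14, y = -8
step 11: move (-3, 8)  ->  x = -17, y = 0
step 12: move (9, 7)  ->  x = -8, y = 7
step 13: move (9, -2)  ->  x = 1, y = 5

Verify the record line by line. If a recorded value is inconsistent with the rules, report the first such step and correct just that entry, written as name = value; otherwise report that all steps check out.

step 2, y = 2

Recomputing the run from the initial state:
step 1: x = -10, y = 0
step 2: x = -18, y = 2
step 3: x = -25, y = -1
step 4: x = -27, y = 4
step 5: x = -18, y = 0
step 6: x = -14, y = 6
step 7: x = -17, y = 8
step 8: x = -17, y = 12
step 9: x = -19, y = 4
step 10: x = -14, y = -1
step 11: x = -17, y = 7
step 12: x = -8, y = 14
step 13: x = 1, y = 12
The first disagreement with the record is at step 2, where the value should be y = 2.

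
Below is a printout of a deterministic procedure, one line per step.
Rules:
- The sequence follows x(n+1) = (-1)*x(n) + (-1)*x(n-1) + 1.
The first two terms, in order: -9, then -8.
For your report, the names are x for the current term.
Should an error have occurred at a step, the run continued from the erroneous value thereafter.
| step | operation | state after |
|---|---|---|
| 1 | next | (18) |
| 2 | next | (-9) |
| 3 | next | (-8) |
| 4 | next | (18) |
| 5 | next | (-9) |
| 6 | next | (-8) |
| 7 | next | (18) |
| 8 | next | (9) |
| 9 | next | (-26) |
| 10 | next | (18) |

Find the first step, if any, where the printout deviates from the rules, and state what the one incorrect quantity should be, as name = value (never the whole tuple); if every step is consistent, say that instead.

Recomputing the run from the initial state:
step 1: x = 18
step 2: x = -9
step 3: x = -8
step 4: x = 18
step 5: x = -9
step 6: x = -8
step 7: x = 18
step 8: x = -9
step 9: x = -8
step 10: x = 18
The first disagreement with the printout is at step 8, where the value should be x = -9.

step 8, x = -9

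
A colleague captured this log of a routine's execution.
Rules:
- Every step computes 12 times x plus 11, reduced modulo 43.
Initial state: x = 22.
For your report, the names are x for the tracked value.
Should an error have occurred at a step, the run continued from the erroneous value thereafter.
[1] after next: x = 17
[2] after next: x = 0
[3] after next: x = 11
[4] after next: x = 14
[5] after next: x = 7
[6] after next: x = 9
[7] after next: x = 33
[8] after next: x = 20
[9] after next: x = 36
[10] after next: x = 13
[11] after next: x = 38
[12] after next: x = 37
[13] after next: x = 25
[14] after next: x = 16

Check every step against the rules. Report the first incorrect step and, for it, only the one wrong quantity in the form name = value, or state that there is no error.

step 14, x = 10

Recomputing the run from the initial state:
step 1: x = 17
step 2: x = 0
step 3: x = 11
step 4: x = 14
step 5: x = 7
step 6: x = 9
step 7: x = 33
step 8: x = 20
step 9: x = 36
step 10: x = 13
step 11: x = 38
step 12: x = 37
step 13: x = 25
step 14: x = 10
The first disagreement with the log is at step 14, where the value should be x = 10.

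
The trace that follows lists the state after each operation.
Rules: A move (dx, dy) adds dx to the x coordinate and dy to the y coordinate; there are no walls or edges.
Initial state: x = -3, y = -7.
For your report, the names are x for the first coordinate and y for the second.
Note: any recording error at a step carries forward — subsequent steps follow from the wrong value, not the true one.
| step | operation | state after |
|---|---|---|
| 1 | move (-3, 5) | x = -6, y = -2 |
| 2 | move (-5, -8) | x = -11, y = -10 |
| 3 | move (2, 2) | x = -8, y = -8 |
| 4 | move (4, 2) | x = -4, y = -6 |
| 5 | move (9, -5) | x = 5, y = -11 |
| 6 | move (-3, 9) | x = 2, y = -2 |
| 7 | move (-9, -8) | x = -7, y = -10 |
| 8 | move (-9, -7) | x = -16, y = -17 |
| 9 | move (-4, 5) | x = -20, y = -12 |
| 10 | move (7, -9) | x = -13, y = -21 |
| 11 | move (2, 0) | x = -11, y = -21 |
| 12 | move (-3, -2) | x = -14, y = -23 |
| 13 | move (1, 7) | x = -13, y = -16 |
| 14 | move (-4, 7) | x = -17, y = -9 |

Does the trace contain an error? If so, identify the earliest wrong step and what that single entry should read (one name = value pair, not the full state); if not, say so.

1. x = -3 + (-3) = -6, y = -7 + (5) = -2 (in agreement)
2. x = -6 + (-5) = -11, y = -2 + (-8) = -10 (in agreement)
3. x = -11 + (2) = -9, y = -10 + (2) = -8 (first mismatch against the trace)
That makes step 3 the first incorrect line — x = -9 is what it should show.

step 3, x = -9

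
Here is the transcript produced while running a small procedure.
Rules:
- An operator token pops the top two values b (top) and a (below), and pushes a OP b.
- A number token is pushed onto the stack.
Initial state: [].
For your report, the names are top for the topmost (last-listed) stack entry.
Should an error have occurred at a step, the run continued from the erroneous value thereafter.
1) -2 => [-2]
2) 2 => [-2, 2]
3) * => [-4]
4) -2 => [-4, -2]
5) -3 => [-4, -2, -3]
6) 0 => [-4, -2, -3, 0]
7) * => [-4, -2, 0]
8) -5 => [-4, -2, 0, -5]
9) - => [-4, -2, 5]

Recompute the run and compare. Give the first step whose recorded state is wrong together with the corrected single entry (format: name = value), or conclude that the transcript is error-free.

1. push -2: top = -2 (consistent with the transcript)
2. push 2: top = 2 (same as recorded)
3. -2 * 2 = -4 (verified)
4. push -2: top = -2 (confirmed correct)
5. push -3: top = -3 (verified)
6. push 0: top = 0 (agrees with the transcript)
7. -3 * 0 = 0 (in agreement)
8. push -5: top = -5 (same as recorded)
9. 0 - -5 = 5 (checks out)
The recomputation confirms every line.

no error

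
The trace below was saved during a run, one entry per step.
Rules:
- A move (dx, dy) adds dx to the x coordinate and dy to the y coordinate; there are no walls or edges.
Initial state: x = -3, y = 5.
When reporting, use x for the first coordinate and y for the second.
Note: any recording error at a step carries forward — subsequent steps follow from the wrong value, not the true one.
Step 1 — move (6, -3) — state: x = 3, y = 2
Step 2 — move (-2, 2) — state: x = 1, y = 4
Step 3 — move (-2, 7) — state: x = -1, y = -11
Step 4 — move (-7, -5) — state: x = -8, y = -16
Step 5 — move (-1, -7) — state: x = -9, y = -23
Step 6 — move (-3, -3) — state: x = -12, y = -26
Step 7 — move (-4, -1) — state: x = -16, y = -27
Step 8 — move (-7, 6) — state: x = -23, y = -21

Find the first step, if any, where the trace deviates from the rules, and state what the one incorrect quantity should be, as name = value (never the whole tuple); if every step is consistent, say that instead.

step 3, y = 11

Recomputing the run from the initial state:
step 1: x = 3, y = 2
step 2: x = 1, y = 4
step 3: x = -1, y = 11
step 4: x = -8, y = 6
step 5: x = -9, y = -1
step 6: x = -12, y = -4
step 7: x = -16, y = -5
step 8: x = -23, y = 1
The first disagreement with the trace is at step 3, where the value should be y = 11.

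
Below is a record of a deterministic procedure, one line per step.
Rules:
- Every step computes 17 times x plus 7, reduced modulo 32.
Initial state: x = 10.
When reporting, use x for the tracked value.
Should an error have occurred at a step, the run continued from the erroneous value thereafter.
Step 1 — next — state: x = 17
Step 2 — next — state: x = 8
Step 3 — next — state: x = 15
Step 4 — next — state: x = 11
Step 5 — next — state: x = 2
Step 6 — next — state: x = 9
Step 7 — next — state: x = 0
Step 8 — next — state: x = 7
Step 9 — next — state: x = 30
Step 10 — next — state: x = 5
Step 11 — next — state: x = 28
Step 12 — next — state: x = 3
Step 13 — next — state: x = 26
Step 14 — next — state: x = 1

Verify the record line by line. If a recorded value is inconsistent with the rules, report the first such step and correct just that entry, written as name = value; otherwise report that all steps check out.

Recomputing the run from the initial state:
step 1: x = 17
step 2: x = 8
step 3: x = 15
step 4: x = 6
step 5: x = 13
step 6: x = 4
step 7: x = 11
step 8: x = 2
step 9: x = 9
step 10: x = 0
step 11: x = 7
step 12: x = 30
step 13: x = 5
step 14: x = 28
The first disagreement with the record is at step 4, where the value should be x = 6.

step 4, x = 6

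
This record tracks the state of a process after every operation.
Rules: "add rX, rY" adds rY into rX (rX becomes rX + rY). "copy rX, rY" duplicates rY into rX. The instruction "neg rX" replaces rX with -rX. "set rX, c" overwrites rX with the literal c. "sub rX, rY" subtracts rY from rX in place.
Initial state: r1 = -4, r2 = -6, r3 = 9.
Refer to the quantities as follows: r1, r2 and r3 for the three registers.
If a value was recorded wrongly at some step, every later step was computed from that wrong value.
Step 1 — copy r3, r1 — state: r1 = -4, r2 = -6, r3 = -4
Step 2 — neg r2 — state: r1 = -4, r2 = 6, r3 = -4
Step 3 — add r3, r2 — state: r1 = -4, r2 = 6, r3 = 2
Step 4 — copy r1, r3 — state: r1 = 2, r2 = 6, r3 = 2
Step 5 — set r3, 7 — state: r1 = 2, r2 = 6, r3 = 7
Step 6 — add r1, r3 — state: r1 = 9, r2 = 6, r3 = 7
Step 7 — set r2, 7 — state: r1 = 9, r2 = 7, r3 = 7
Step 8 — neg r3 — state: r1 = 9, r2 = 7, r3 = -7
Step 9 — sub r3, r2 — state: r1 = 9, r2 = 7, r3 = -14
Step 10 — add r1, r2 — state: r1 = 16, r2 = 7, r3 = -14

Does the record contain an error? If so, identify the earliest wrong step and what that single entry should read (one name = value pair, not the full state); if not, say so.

step 1: r3 = -4 -> verified
step 2: r2 = -(-6) = 6 -> matches
step 3: r3 = -4 + 6 = 2 -> agrees with the record
step 4: r1 = 2 -> no discrepancy
step 5: r3 = 7 -> matches
step 6: r1 = 2 + 7 = 9 -> in agreement
step 7: r2 = 7 -> exactly as logged
step 8: r3 = -(7) = -7 -> agrees with the record
step 9: r3 = -7 - 7 = -14 -> matches
step 10: r1 = 9 + 7 = 16 -> same as recorded
All entries verified; no error found.

no error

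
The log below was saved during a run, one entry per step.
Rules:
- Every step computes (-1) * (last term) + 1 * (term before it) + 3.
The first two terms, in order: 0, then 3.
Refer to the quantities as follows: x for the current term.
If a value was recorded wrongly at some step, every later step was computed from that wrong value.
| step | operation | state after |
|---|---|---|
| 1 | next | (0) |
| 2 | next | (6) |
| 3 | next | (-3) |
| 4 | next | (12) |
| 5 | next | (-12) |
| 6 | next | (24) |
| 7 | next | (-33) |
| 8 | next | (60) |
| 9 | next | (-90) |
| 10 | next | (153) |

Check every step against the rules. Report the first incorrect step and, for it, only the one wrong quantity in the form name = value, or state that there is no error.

Recomputing the run from the initial state:
step 1: x = 0
step 2: x = 6
step 3: x = -3
step 4: x = 12
step 5: x = -12
step 6: x = 27
step 7: x = -36
step 8: x = 66
step 9: x = -99
step 10: x = 168
The first disagreement with the log is at step 6, where the value should be x = 27.

step 6, x = 27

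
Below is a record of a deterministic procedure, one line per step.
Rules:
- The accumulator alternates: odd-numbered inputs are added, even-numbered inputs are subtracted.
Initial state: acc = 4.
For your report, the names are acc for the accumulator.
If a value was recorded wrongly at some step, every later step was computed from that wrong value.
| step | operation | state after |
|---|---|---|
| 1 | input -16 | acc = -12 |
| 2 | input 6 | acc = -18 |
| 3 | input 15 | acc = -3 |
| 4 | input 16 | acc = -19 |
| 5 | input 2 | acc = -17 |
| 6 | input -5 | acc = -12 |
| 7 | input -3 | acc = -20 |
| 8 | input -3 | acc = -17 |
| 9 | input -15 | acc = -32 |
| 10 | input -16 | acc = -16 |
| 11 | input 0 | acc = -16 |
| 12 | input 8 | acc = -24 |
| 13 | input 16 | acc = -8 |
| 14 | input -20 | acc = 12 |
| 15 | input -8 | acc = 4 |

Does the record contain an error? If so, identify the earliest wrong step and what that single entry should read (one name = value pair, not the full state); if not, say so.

step 7, acc = -15

Recomputing the run from the initial state:
step 1: acc = -12
step 2: acc = -18
step 3: acc = -3
step 4: acc = -19
step 5: acc = -17
step 6: acc = -12
step 7: acc = -15
step 8: acc = -12
step 9: acc = -27
step 10: acc = -11
step 11: acc = -11
step 12: acc = -19
step 13: acc = -3
step 14: acc = 17
step 15: acc = 9
The first disagreement with the record is at step 7, where the value should be acc = -15.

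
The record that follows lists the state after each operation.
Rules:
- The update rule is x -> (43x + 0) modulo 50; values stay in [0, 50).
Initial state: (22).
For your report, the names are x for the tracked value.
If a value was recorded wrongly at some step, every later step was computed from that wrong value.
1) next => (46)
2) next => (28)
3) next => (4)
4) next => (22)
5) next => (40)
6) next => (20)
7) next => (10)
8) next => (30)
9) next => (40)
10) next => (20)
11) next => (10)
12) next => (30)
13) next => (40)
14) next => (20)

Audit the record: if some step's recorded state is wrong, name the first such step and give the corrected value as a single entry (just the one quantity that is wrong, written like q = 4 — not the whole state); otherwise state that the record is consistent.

Recomputing the run from the initial state:
step 1: x = 46
step 2: x = 28
step 3: x = 4
step 4: x = 22
step 5: x = 46
step 6: x = 28
step 7: x = 4
step 8: x = 22
step 9: x = 46
step 10: x = 28
step 11: x = 4
step 12: x = 22
step 13: x = 46
step 14: x = 28
The first disagreement with the record is at step 5, where the value should be x = 46.

step 5, x = 46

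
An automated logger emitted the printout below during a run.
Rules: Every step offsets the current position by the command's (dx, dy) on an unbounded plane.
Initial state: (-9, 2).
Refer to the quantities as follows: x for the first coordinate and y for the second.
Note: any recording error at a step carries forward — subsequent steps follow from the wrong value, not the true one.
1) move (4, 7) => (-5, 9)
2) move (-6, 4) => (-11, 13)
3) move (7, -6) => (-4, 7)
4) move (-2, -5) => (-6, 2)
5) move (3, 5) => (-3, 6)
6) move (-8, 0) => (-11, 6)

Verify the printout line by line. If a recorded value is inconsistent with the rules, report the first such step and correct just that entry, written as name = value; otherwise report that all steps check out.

step 5, y = 7

Recomputing the run from the initial state:
step 1: x = -5, y = 9
step 2: x = -11, y = 13
step 3: x = -4, y = 7
step 4: x = -6, y = 2
step 5: x = -3, y = 7
step 6: x = -11, y = 7
The first disagreement with the printout is at step 5, where the value should be y = 7.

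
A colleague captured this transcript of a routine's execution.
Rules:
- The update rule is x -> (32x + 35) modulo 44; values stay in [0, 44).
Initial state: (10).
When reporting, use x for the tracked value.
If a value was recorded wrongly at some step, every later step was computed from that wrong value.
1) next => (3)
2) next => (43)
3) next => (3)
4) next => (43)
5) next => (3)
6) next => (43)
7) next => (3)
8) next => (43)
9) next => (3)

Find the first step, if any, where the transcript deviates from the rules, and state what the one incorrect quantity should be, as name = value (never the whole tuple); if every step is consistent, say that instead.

no error

Recomputing the run from the initial state:
step 1: x = 3
step 2: x = 43
step 3: x = 3
step 4: x = 43
step 5: x = 3
step 6: x = 43
step 7: x = 3
step 8: x = 43
step 9: x = 3
This matches the transcript at every step.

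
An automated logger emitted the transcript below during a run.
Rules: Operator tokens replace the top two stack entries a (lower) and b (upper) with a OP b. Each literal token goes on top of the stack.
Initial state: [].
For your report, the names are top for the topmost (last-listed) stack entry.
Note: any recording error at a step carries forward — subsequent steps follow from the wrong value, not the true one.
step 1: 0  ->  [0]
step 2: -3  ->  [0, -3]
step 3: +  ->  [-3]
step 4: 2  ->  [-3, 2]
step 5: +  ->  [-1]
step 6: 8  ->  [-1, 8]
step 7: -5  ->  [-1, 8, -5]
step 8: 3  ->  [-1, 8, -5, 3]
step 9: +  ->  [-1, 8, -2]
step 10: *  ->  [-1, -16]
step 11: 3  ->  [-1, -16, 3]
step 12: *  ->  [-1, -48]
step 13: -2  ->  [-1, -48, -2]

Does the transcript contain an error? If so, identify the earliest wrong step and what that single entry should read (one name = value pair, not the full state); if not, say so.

no error

1. push 0: top = 0 (exactly as logged)
2. push -3: top = -3 (consistent with the transcript)
3. 0 + -3 = -3 (checks out)
4. push 2: top = 2 (checks out)
5. -3 + 2 = -1 (verified)
6. push 8: top = 8 (checks out)
7. push -5: top = -5 (in agreement)
8. push 3: top = 3 (no discrepancy)
9. -5 + 3 = -2 (no discrepancy)
10. 8 * -2 = -16 (exactly as logged)
11. push 3: top = 3 (checks out)
12. -16 * 3 = -48 (verified)
13. push -2: top = -2 (exactly as logged)
Nothing is out of place; the run is error-free.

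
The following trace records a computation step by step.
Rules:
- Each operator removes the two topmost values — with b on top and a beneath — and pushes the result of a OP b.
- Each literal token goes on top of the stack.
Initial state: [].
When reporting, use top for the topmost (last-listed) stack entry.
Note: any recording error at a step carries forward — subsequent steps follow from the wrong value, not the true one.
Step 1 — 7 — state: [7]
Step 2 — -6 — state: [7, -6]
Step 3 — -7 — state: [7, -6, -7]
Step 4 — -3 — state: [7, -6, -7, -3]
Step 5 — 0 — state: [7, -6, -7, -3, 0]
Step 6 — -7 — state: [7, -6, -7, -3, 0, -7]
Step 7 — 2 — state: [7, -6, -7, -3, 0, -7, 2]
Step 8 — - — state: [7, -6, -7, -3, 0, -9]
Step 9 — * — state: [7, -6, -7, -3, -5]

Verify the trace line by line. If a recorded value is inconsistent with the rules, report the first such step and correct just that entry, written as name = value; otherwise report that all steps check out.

step 9, top = 0

step 1: push 7: top = 7 -> matches
step 2: push -6: top = -6 -> in agreement
step 3: push -7: top = -7 -> matches
step 4: push -3: top = -3 -> no discrepancy
step 5: push 0: top = 0 -> same as recorded
step 6: push -7: top = -7 -> verified
step 7: push 2: top = 2 -> exactly as logged
step 8: -7 - 2 = -9 -> same as recorded
step 9: 0 * -9 = 0 -> first mismatch against the trace
Conclusion: step 9 carries the first error; the entry should be top = 0.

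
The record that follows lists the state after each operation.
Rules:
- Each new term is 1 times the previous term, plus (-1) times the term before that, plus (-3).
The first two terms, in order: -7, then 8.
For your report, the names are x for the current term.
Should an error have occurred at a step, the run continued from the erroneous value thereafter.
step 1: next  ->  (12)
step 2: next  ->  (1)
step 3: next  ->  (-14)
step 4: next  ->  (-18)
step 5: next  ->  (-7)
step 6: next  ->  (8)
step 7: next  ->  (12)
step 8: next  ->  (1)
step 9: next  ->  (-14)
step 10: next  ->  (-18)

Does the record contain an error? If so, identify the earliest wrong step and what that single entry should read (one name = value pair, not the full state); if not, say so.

Recomputing the run from the initial state:
step 1: x = 12
step 2: x = 1
step 3: x = -14
step 4: x = -18
step 5: x = -7
step 6: x = 8
step 7: x = 12
step 8: x = 1
step 9: x = -14
step 10: x = -18
This matches the record at every step.

no error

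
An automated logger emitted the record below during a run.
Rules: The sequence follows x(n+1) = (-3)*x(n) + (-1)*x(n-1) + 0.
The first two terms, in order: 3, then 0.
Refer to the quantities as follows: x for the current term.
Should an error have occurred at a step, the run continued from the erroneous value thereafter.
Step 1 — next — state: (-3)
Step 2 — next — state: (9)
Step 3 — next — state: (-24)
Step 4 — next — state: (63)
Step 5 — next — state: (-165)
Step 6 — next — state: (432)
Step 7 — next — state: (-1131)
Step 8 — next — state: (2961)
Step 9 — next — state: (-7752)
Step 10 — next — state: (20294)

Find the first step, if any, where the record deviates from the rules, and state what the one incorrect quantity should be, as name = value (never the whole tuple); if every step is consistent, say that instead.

step 10, x = 20295

Recomputing the run from the initial state:
step 1: x = -3
step 2: x = 9
step 3: x = -24
step 4: x = 63
step 5: x = -165
step 6: x = 432
step 7: x = -1131
step 8: x = 2961
step 9: x = -7752
step 10: x = 20295
The first disagreement with the record is at step 10, where the value should be x = 20295.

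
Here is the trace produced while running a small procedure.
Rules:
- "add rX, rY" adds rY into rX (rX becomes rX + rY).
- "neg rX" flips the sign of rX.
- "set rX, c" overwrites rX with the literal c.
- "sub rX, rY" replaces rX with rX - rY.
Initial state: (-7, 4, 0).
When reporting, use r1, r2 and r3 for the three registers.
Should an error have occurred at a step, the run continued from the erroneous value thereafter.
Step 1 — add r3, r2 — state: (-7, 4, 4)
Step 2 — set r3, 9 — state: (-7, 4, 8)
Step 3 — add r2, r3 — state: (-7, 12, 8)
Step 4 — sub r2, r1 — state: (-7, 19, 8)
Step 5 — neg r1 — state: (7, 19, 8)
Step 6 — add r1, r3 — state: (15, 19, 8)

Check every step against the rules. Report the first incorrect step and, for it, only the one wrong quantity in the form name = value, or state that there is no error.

Recomputing the run from the initial state:
step 1: r1 = -7, r2 = 4, r3 = 4
step 2: r1 = -7, r2 = 4, r3 = 9
step 3: r1 = -7, r2 = 13, r3 = 9
step 4: r1 = -7, r2 = 20, r3 = 9
step 5: r1 = 7, r2 = 20, r3 = 9
step 6: r1 = 16, r2 = 20, r3 = 9
The first disagreement with the trace is at step 2, where the value should be r3 = 9.

step 2, r3 = 9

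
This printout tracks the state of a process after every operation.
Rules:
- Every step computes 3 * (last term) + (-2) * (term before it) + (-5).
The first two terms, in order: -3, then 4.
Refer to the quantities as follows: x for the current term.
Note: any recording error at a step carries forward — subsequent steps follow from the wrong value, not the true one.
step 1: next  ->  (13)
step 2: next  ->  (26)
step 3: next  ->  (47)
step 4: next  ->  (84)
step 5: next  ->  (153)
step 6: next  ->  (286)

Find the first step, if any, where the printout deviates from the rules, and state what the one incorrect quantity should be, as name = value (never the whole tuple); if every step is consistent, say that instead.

no error

Recomputing the run from the initial state:
step 1: x = 13
step 2: x = 26
step 3: x = 47
step 4: x = 84
step 5: x = 153
step 6: x = 286
This matches the printout at every step.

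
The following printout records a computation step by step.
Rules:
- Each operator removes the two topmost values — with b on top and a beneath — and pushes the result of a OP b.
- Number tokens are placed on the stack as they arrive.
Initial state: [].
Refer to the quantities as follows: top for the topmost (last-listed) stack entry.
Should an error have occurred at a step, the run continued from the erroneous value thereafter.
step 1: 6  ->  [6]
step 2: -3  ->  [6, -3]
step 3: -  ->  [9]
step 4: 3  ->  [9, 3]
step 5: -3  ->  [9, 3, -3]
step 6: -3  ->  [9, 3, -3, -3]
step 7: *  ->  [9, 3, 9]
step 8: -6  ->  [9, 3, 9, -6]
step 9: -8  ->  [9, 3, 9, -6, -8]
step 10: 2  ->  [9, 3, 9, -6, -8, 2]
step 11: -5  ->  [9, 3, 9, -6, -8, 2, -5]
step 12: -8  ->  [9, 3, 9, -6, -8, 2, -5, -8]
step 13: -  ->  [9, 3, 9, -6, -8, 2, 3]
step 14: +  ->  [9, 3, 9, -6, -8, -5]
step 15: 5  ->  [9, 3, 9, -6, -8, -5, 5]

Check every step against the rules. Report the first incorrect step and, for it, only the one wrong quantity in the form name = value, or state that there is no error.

1. push 6: top = 6 (exactly as logged)
2. push -3: top = -3 (consistent with the printout)
3. 6 - -3 = 9 (confirmed correct)
4. push 3: top = 3 (consistent with the printout)
5. push -3: top = -3 (agrees with the printout)
6. push -3: top = -3 (agrees with the printout)
7. -3 * -3 = 9 (checks out)
8. push -6: top = -6 (verified)
9. push -8: top = -8 (exactly as logged)
10. push 2: top = 2 (exactly as logged)
11. push -5: top = -5 (matches)
12. push -8: top = -8 (verified)
13. -5 - -8 = 3 (matches)
14. 2 + 3 = 5 (the recorded entry deviates here)
The earliest wrong entry is at step 14: it should read top = 5.

step 14, top = 5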